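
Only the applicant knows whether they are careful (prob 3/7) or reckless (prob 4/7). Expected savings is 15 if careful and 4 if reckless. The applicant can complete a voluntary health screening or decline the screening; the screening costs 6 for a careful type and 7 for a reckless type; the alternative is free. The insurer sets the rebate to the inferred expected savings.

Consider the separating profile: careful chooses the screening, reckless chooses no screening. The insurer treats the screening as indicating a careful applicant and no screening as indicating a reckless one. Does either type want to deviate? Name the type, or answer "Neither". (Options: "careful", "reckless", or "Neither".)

The screening pays 15; no screening pays 4.
careful: assigned the screening, nets 15 − 6 = 9; deviating to no screening nets 4.
reckless: assigned no screening, nets 4; deviating to the screening nets 15 − 7 = 8.
The reckless type gains 4 by deviating.

reckless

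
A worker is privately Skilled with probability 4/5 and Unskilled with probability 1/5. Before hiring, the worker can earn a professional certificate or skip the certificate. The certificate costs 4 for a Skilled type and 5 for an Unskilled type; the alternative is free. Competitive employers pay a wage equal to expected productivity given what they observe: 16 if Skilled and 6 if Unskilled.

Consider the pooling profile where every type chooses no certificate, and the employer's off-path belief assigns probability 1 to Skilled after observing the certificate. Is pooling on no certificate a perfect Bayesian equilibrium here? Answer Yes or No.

On path, the employer holds the prior and pays 4/5·16 + 1/5·6 = 14. Off path (the certificate), believing Skilled, it pays 16.
Skilled: no certificate nets 14; the certificate nets 16 − 4 = 12. Skilled stays.
Unskilled: no certificate nets 14; the certificate nets 16 − 5 = 11. Unskilled stays.
No type deviates, so pooling is sustained.

Yes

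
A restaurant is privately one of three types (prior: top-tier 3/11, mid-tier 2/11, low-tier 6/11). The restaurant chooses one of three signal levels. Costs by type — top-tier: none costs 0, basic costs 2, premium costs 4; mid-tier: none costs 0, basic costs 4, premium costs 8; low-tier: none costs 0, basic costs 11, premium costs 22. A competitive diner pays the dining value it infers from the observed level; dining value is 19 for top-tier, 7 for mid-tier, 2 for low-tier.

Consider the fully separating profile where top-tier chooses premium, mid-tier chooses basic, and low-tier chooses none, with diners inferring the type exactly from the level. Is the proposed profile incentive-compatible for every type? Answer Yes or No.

Separating price premiums: premium → 19, basic → 7, none → 2.
top-tier (assigned premium): none: 2 − 0 = 2; basic: 7 − 2 = 5; premium: 19 − 4 = 15. top-tier stays.
mid-tier (assigned basic): none: 2 − 0 = 2; basic: 7 − 4 = 3; premium: 19 − 8 = 11. mid-tier prefers premium.
low-tier (assigned none): none: 2 − 0 = 2; basic: 7 − 11 = -4; premium: 19 − 22 = -3. low-tier stays.
At least one type deviates; the separating profile fails.

No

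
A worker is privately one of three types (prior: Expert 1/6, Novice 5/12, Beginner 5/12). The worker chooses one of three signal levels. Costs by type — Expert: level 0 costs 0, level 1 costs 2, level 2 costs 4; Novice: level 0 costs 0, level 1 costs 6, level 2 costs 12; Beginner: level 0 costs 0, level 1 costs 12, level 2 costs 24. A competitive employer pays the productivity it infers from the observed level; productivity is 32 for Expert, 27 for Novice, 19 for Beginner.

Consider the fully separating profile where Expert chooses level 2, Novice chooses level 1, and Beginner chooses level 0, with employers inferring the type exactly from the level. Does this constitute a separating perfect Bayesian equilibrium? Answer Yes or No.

Yes

Separating wages: level 2 → 32, level 1 → 27, level 0 → 19.
Expert (assigned level 2): level 0: 19 − 0 = 19; level 1: 27 − 2 = 25; level 2: 32 − 4 = 28. Expert stays.
Novice (assigned level 1): level 0: 19 − 0 = 19; level 1: 27 − 6 = 21; level 2: 32 − 12 = 20. Novice stays.
Beginner (assigned level 0): level 0: 19 − 0 = 19; level 1: 27 − 12 = 15; level 2: 32 − 24 = 8. Beginner stays.
Every type prefers its assigned level; separation holds.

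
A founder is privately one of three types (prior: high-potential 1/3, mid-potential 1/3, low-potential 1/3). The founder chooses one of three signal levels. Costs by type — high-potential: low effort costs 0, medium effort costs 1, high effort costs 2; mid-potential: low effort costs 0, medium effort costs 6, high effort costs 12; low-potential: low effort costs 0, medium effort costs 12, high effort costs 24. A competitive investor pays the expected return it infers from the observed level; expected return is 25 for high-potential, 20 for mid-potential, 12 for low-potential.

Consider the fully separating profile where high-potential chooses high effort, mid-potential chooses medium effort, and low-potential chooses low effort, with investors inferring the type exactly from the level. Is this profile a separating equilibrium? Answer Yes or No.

Separating valuations: high effort → 25, medium effort → 20, low effort → 12.
high-potential (assigned high effort): low effort: 12 − 0 = 12; medium effort: 20 − 1 = 19; high effort: 25 − 2 = 23. high-potential stays.
mid-potential (assigned medium effort): low effort: 12 − 0 = 12; medium effort: 20 − 6 = 14; high effort: 25 − 12 = 13. mid-potential stays.
low-potential (assigned low effort): low effort: 12 − 0 = 12; medium effort: 20 − 12 = 8; high effort: 25 − 24 = 1. low-potential stays.
Every type prefers its assigned level; separation holds.

Yes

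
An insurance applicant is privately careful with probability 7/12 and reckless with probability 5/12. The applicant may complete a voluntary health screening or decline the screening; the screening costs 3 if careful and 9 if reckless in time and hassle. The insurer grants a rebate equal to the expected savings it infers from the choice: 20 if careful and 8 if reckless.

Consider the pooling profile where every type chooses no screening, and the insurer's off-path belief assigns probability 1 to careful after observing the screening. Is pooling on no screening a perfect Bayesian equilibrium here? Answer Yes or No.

No

On path, the insurer holds the prior and pays 7/12·20 + 5/12·8 = 15. Off path (the screening), believing careful, it pays 20.
careful: no screening nets 15; the screening nets 20 − 3 = 17. careful would deviate.
reckless: no screening nets 15; the screening nets 20 − 9 = 11. reckless stays.
A type deviates, so pooling fails.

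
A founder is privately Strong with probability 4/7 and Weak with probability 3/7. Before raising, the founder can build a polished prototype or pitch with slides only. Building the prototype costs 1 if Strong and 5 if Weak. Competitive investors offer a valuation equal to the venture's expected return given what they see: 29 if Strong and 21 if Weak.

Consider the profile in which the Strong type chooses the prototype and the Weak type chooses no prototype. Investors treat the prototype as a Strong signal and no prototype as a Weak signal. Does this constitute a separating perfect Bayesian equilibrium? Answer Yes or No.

No

Under these beliefs, the prototype earns valuation 29 and no prototype earns valuation 21.
Strong: the prototype nets 29 − 1 = 28; no prototype nets 21. Strong prefers the prototype.
Weak: the prototype nets 29 − 5 = 24; no prototype nets 21. Weak would deviate to the prototype.
Weak has a profitable deviation, so the profile is not an equilibrium.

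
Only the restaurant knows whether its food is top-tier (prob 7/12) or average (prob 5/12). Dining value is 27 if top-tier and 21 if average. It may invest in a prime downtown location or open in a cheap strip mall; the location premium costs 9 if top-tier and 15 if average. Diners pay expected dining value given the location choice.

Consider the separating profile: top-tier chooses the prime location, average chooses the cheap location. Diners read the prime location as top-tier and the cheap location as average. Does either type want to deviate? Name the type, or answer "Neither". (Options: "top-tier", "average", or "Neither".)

top-tier

The prime location pays 27; the cheap location pays 21.
top-tier: assigned the prime location, nets 27 − 9 = 18; deviating to the cheap location nets 21.
average: assigned the cheap location, nets 21; deviating to the prime location nets 27 − 15 = 12.
The top-tier type gains 3 by deviating.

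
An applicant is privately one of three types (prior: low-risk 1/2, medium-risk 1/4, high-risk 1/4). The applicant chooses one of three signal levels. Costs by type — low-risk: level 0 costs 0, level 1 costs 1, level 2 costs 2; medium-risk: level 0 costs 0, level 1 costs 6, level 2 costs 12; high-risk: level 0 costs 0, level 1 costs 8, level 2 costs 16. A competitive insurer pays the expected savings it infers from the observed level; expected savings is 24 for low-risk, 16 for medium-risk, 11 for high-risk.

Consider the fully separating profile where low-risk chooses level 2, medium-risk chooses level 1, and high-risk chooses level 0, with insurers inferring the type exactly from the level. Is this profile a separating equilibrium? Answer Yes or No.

Separating rebates: level 2 → 24, level 1 → 16, level 0 → 11.
low-risk (assigned level 2): level 0: 11 − 0 = 11; level 1: 16 − 1 = 15; level 2: 24 − 2 = 22. low-risk stays.
medium-risk (assigned level 1): level 0: 11 − 0 = 11; level 1: 16 − 6 = 10; level 2: 24 − 12 = 12. medium-risk prefers level 2.
high-risk (assigned level 0): level 0: 11 − 0 = 11; level 1: 16 − 8 = 8; level 2: 24 − 16 = 8. high-risk stays.
At least one type deviates; the separating profile fails.

No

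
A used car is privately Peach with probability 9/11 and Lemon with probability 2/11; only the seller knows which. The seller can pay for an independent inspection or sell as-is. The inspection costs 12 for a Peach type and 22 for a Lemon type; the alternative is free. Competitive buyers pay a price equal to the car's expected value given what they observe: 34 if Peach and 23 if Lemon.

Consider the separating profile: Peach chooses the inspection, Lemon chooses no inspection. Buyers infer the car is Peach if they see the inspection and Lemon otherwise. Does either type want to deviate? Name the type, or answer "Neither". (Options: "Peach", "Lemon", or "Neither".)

Peach

The inspection pays 34; no inspection pays 23.
Peach: assigned the inspection, nets 34 − 12 = 22; deviating to no inspection nets 23.
Lemon: assigned no inspection, nets 23; deviating to the inspection nets 34 − 22 = 12.
The Peach type gains 1 by deviating.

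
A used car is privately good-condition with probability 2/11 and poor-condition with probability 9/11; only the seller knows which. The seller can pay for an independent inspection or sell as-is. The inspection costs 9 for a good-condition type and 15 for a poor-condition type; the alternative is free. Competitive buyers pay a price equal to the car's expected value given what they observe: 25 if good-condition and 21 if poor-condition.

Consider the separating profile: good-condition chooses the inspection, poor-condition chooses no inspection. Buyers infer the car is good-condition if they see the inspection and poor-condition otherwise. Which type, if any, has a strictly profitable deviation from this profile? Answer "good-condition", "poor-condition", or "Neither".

The inspection pays 25; no inspection pays 21.
good-condition: assigned the inspection, nets 25 − 9 = 16; deviating to no inspection nets 21.
poor-condition: assigned no inspection, nets 21; deviating to the inspection nets 25 − 15 = 10.
The good-condition type gains 5 by deviating.

good-condition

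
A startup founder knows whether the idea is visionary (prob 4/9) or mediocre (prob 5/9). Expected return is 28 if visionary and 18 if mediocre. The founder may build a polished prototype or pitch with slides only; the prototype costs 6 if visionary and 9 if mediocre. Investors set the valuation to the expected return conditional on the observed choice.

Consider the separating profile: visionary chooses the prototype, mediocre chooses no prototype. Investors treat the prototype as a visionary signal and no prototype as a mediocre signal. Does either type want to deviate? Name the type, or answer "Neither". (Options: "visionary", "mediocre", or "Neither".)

The prototype pays 28; no prototype pays 18.
visionary: assigned the prototype, nets 28 − 6 = 22; deviating to no prototype nets 18.
mediocre: assigned no prototype, nets 18; deviating to the prototype nets 28 − 9 = 19.
The mediocre type gains 1 by deviating.

mediocre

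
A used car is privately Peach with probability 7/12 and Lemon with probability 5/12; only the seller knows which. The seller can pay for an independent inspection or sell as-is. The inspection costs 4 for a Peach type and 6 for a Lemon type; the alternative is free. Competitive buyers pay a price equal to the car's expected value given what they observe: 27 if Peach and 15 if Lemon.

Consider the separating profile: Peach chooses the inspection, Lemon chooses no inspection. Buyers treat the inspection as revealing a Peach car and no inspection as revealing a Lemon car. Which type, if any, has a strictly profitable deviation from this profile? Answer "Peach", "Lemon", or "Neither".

Lemon

The inspection pays 27; no inspection pays 15.
Peach: assigned the inspection, nets 27 − 4 = 23; deviating to no inspection nets 15.
Lemon: assigned no inspection, nets 15; deviating to the inspection nets 27 − 6 = 21.
The Lemon type gains 6 by deviating.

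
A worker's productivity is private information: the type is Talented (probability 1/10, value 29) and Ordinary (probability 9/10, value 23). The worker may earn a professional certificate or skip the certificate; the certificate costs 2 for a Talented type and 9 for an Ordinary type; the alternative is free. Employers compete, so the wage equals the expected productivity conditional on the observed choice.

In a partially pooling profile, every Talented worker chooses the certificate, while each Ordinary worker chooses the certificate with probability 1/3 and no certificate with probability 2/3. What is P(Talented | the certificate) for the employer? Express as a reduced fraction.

1/4

P(the certificate) = (1/10)·1 + (9/10)·(1/3) = 2/5.
By Bayes' rule, P(Talented | the certificate) = (1/10) / (2/5) = 1/4.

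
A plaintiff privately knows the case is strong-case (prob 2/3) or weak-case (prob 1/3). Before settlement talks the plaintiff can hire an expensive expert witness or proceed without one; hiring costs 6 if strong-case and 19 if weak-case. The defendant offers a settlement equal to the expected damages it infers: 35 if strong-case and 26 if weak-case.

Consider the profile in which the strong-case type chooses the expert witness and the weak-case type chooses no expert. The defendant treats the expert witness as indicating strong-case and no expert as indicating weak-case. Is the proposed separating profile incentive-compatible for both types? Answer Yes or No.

Under these beliefs, the expert witness earns settlement 35 and no expert earns settlement 26.
strong-case: the expert witness nets 35 − 6 = 29; no expert nets 26. strong-case prefers the expert witness.
weak-case: the expert witness nets 35 − 19 = 16; no expert nets 26. weak-case prefers no expert.
Neither type deviates, so the separating profile is an equilibrium.

Yes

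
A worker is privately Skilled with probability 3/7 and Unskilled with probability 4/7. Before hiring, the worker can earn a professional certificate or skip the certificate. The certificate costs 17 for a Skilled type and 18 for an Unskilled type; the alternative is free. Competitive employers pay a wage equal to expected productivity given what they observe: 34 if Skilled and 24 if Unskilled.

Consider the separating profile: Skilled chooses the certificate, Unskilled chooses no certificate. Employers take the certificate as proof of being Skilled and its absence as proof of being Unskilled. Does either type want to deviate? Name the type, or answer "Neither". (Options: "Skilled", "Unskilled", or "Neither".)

Skilled

The certificate pays 34; no certificate pays 24.
Skilled: assigned the certificate, nets 34 − 17 = 17; deviating to no certificate nets 24.
Unskilled: assigned no certificate, nets 24; deviating to the certificate nets 34 − 18 = 16.
The Skilled type gains 7 by deviating.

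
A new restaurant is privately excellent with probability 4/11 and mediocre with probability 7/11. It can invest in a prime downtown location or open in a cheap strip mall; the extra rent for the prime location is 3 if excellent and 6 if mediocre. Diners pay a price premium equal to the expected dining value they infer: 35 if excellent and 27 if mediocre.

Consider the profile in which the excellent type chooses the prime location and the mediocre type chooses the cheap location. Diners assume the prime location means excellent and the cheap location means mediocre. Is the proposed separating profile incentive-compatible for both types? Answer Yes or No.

Under these beliefs, the prime location earns price premium 35 and the cheap location earns price premium 27.
excellent: the prime location nets 35 − 3 = 32; the cheap location nets 27. excellent prefers the prime location.
mediocre: the prime location nets 35 − 6 = 29; the cheap location nets 27. mediocre would deviate to the prime location.
mediocre has a profitable deviation, so the profile is not an equilibrium.

No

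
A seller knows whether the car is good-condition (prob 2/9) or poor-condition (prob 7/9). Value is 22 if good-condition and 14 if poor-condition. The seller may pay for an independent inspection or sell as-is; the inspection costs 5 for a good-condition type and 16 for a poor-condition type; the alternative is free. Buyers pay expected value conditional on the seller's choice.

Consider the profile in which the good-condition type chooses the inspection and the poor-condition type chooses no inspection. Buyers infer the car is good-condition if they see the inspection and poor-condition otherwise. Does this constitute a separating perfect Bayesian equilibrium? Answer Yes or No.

Under these beliefs, the inspection earns price 22 and no inspection earns price 14.
good-condition: the inspection nets 22 − 5 = 17; no inspection nets 14. good-condition prefers the inspection.
poor-condition: the inspection nets 22 − 16 = 6; no inspection nets 14. poor-condition prefers no inspection.
Neither type deviates, so the separating profile is an equilibrium.

Yes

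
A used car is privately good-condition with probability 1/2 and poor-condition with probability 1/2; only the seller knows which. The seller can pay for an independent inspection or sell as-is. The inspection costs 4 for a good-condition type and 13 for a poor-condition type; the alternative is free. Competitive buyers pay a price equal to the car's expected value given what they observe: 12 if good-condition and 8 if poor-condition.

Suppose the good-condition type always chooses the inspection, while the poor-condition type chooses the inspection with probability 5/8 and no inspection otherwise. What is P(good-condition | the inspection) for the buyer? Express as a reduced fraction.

8/13

P(the inspection) = (1/2)·1 + (1/2)·(5/8) = 13/16.
By Bayes' rule, P(good-condition | the inspection) = (1/2) / (13/16) = 8/13.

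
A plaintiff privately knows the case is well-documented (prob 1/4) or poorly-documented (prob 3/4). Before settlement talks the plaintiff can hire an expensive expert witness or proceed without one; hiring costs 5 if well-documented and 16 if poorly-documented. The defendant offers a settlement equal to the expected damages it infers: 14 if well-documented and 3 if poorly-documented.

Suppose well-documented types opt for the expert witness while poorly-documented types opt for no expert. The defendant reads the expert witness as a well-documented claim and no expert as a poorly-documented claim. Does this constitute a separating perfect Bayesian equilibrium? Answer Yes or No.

Under these beliefs, the expert witness earns settlement 14 and no expert earns settlement 3.
well-documented: the expert witness nets 14 − 5 = 9; no expert nets 3. well-documented prefers the expert witness.
poorly-documented: the expert witness nets 14 − 16 = -2; no expert nets 3. poorly-documented prefers no expert.
Neither type deviates, so the separating profile is an equilibrium.

Yes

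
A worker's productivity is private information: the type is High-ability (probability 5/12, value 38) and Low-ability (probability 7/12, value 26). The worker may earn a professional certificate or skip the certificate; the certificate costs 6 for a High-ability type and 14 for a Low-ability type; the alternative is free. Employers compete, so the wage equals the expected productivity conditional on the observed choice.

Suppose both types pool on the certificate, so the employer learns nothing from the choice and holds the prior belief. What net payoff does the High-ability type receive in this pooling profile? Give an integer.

Pooled wage = 5/12·38 + 7/12·26 = 31.
High-ability pays cost 6 for the certificate, so net payoff = 31 − 6 = 25.

25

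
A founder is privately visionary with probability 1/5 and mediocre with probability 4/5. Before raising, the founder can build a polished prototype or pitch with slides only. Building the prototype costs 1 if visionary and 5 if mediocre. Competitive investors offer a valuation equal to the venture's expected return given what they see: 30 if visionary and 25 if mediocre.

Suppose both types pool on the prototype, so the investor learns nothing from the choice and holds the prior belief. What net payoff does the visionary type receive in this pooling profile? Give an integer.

25

Pooled valuation = 1/5·30 + 4/5·25 = 26.
visionary pays cost 1 for the prototype, so net payoff = 26 − 1 = 25.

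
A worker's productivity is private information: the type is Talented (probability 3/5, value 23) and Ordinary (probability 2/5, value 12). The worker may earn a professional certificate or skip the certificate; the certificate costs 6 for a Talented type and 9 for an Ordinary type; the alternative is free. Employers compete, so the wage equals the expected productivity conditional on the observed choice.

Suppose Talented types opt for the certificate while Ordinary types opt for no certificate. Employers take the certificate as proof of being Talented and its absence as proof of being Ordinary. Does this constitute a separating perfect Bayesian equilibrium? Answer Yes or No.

Under these beliefs, the certificate earns wage 23 and no certificate earns wage 12.
Talented: the certificate nets 23 − 6 = 17; no certificate nets 12. Talented prefers the certificate.
Ordinary: the certificate nets 23 − 9 = 14; no certificate nets 12. Ordinary would deviate to the certificate.
Ordinary has a profitable deviation, so the profile is not an equilibrium.

No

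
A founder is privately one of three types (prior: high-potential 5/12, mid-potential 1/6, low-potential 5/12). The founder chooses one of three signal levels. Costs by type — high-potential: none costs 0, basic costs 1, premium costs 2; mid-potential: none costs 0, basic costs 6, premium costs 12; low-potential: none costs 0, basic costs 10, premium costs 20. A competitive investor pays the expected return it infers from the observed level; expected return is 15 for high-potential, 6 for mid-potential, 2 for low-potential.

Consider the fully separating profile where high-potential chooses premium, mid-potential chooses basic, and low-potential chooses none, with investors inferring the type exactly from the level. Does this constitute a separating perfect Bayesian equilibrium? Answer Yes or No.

Separating valuations: premium → 15, basic → 6, none → 2.
high-potential (assigned premium): none: 2 − 0 = 2; basic: 6 − 1 = 5; premium: 15 − 2 = 13. high-potential stays.
mid-potential (assigned basic): none: 2 − 0 = 2; basic: 6 − 6 = 0; premium: 15 − 12 = 3. mid-potential prefers premium.
low-potential (assigned none): none: 2 − 0 = 2; basic: 6 − 10 = -4; premium: 15 − 20 = -5. low-potential stays.
At least one type deviates; the separating profile fails.

No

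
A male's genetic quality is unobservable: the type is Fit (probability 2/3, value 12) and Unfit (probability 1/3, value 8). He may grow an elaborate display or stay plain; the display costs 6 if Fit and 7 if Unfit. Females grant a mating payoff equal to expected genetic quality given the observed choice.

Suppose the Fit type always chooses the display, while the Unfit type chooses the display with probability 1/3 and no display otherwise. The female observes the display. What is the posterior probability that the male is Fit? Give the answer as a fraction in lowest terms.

6/7

P(the display) = (2/3)·1 + (1/3)·(1/3) = 7/9.
By Bayes' rule, P(Fit | the display) = (2/3) / (7/9) = 6/7.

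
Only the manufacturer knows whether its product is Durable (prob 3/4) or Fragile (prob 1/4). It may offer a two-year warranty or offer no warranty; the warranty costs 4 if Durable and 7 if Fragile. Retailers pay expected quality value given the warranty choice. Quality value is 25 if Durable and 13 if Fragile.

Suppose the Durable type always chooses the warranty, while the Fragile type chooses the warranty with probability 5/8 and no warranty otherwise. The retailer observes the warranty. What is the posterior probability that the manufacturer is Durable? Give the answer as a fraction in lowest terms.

24/29

P(the warranty) = (3/4)·1 + (1/4)·(5/8) = 29/32.
By Bayes' rule, P(Durable | the warranty) = (3/4) / (29/32) = 24/29.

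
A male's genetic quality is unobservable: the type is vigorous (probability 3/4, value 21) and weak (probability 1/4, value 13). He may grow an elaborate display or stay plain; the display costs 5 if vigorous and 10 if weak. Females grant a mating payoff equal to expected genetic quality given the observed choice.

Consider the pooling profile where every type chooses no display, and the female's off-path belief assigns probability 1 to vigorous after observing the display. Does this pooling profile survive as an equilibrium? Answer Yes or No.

On path, the female holds the prior and pays 3/4·21 + 1/4·13 = 19. Off path (the display), believing vigorous, it pays 21.
vigorous: no display nets 19; the display nets 21 − 5 = 16. vigorous stays.
weak: no display nets 19; the display nets 21 − 10 = 11. weak stays.
No type deviates, so pooling is sustained.

Yes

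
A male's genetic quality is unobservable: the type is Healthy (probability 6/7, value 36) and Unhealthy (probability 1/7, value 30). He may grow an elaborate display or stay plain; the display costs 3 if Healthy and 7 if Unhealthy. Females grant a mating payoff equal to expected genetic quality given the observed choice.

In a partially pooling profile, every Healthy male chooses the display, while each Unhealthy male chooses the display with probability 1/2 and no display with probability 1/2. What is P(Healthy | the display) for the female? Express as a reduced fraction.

P(the display) = (6/7)·1 + (1/7)·(1/2) = 13/14.
By Bayes' rule, P(Healthy | the display) = (6/7) / (13/14) = 12/13.

12/13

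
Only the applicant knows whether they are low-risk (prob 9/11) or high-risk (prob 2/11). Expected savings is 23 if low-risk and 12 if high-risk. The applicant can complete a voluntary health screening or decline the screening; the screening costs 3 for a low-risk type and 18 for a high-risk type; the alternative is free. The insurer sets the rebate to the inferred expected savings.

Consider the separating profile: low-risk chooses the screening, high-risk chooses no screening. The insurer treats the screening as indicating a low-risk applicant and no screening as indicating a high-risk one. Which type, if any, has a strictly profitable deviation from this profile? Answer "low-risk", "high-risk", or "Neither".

The screening pays 23; no screening pays 12.
low-risk: assigned the screening, nets 23 − 3 = 20; deviating to no screening nets 12.
high-risk: assigned no screening, nets 12; deviating to the screening nets 23 − 18 = 5.
Both types strictly prefer their assigned action; no profitable deviation.

Neither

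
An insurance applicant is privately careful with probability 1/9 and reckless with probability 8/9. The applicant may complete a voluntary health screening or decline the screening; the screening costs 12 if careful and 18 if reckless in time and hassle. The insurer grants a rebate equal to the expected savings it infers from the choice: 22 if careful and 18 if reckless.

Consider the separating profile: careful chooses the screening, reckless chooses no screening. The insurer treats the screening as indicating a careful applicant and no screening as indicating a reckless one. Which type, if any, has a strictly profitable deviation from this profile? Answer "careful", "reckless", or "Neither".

The screening pays 22; no screening pays 18.
careful: assigned the screening, nets 22 − 12 = 10; deviating to no screening nets 18.
reckless: assigned no screening, nets 18; deviating to the screening nets 22 − 18 = 4.
The careful type gains 8 by deviating.

careful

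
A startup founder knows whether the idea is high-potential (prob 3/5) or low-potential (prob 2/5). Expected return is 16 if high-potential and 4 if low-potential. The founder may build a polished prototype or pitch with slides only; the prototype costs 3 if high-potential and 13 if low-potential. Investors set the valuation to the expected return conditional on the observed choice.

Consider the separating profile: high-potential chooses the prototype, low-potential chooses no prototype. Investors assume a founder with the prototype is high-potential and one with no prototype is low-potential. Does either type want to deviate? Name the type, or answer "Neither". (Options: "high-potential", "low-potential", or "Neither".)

The prototype pays 16; no prototype pays 4.
high-potential: assigned the prototype, nets 16 − 3 = 13; deviating to no prototype nets 4.
low-potential: assigned no prototype, nets 4; deviating to the prototype nets 16 − 13 = 3.
Both types strictly prefer their assigned action; no profitable deviation.

Neither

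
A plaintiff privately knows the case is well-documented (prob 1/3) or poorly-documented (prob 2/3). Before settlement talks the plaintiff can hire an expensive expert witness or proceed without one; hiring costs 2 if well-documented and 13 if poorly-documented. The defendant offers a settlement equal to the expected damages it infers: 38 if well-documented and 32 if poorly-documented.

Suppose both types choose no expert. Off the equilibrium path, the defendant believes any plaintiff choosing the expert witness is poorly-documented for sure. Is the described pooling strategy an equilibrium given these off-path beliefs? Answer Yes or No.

On path, the defendant holds the prior and pays 1/3·38 + 2/3·32 = 34. Off path (the expert witness), believing poorly-documented, it pays 32.
well-documented: no expert nets 34; the expert witness nets 32 − 2 = 30. well-documented stays.
poorly-documented: no expert nets 34; the expert witness nets 32 − 13 = 19. poorly-documented stays.
No type deviates, so pooling is sustained.

Yes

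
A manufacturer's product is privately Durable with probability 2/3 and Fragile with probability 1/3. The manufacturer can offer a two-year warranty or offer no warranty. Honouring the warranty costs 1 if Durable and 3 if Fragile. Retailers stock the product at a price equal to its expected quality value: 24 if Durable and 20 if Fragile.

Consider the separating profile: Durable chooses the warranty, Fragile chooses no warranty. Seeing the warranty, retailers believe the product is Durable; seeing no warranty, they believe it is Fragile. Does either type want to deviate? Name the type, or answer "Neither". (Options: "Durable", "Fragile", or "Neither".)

The warranty pays 24; no warranty pays 20.
Durable: assigned the warranty, nets 24 − 1 = 23; deviating to no warranty nets 20.
Fragile: assigned no warranty, nets 20; deviating to the warranty nets 24 − 3 = 21.
The Fragile type gains 1 by deviating.

Fragile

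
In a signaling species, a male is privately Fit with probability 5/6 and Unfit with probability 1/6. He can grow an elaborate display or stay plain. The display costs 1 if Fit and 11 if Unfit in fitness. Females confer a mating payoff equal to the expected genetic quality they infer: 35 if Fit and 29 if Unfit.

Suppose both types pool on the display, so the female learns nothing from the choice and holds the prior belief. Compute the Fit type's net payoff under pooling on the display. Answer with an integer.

Pooled mating payoff = 5/6·35 + 1/6·29 = 34.
Fit pays cost 1 for the display, so net payoff = 34 − 1 = 33.

33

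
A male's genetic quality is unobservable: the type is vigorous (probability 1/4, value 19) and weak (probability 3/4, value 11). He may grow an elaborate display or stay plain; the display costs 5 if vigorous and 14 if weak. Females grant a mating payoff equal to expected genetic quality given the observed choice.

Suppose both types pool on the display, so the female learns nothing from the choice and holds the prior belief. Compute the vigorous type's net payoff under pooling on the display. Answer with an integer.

Pooled mating payoff = 1/4·19 + 3/4·11 = 13.
vigorous pays cost 5 for the display, so net payoff = 13 − 5 = 8.

8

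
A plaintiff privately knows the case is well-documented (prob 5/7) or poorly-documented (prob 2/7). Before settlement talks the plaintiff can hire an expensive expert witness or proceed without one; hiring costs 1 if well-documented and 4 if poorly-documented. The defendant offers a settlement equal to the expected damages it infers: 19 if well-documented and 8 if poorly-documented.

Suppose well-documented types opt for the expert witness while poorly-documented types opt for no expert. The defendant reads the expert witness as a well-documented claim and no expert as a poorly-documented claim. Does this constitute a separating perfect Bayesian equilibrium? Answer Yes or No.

No

Under these beliefs, the expert witness earns settlement 19 and no expert earns settlement 8.
well-documented: the expert witness nets 19 − 1 = 18; no expert nets 8. well-documented prefers the expert witness.
poorly-documented: the expert witness nets 19 − 4 = 15; no expert nets 8. poorly-documented would deviate to the expert witness.
poorly-documented has a profitable deviation, so the profile is not an equilibrium.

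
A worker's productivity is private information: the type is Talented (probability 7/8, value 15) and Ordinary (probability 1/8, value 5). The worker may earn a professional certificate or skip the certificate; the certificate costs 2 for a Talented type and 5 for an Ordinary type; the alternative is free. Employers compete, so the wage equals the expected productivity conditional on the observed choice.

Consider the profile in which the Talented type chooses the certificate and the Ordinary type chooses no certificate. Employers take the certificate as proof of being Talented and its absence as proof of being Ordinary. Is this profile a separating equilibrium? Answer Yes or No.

No

Under these beliefs, the certificate earns wage 15 and no certificate earns wage 5.
Talented: the certificate nets 15 − 2 = 13; no certificate nets 5. Talented prefers the certificate.
Ordinary: the certificate nets 15 − 5 = 10; no certificate nets 5. Ordinary would deviate to the certificate.
Ordinary has a profitable deviation, so the profile is not an equilibrium.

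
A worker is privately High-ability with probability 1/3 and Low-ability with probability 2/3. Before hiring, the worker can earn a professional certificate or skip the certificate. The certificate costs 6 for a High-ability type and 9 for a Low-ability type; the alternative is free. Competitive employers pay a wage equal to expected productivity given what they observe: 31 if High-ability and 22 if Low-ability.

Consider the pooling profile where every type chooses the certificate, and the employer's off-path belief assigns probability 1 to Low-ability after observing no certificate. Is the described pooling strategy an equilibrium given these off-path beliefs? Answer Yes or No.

No

On path, the employer holds the prior and pays 1/3·31 + 2/3·22 = 25. Off path (no certificate), believing Low-ability, it pays 22.
High-ability: the certificate nets 25 − 6 = 19; no certificate nets 22. High-ability would deviate.
Low-ability: the certificate nets 25 − 9 = 16; no certificate nets 22. Low-ability would deviate.
A type deviates, so pooling fails.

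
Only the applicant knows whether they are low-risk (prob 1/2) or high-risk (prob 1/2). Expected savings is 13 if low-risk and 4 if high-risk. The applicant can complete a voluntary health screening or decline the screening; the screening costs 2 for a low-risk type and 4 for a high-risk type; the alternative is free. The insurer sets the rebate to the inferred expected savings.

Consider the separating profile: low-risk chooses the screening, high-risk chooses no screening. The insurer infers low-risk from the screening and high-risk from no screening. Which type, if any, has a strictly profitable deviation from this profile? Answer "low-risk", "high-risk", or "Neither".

The screening pays 13; no screening pays 4.
low-risk: assigned the screening, nets 13 − 2 = 11; deviating to no screening nets 4.
high-risk: assigned no screening, nets 4; deviating to the screening nets 13 − 4 = 9.
The high-risk type gains 5 by deviating.

high-risk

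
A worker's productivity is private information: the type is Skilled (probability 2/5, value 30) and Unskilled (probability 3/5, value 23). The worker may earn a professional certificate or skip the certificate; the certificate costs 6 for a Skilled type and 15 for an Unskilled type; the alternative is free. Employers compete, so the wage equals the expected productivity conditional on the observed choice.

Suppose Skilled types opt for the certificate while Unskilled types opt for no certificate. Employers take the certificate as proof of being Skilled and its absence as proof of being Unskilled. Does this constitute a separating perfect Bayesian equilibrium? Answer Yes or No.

Under these beliefs, the certificate earns wage 30 and no certificate earns wage 23.
Skilled: the certificate nets 30 − 6 = 24; no certificate nets 23. Skilled prefers the certificate.
Unskilled: the certificate nets 30 − 15 = 15; no certificate nets 23. Unskilled prefers no certificate.
Neither type deviates, so the separating profile is an equilibrium.

Yes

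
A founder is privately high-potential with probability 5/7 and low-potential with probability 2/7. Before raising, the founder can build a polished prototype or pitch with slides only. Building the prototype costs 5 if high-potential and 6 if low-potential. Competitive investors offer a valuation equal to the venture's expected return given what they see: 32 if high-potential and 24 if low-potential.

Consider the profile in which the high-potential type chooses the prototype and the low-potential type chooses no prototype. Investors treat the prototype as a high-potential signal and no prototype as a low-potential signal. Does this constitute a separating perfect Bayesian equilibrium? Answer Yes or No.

Under these beliefs, the prototype earns valuation 32 and no prototype earns valuation 24.
high-potential: the prototype nets 32 − 5 = 27; no prototype nets 24. high-potential prefers the prototype.
low-potential: the prototype nets 32 − 6 = 26; no prototype nets 24. low-potential would deviate to the prototype.
low-potential has a profitable deviation, so the profile is not an equilibrium.

No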